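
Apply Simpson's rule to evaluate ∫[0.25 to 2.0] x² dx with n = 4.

f(x) = x²
a = 0.25, b = 2.0, n = 4
h = (b - a)/n = 0.437500

Simpson's rule: (h/3)[f(x₀) + 4f(x₁) + 2f(x₂) + ... + f(xₙ)]

x_0 = 0.2500, f(x_0) = 0.062500, coefficient = 1
x_1 = 0.6875, f(x_1) = 0.472656, coefficient = 4
x_2 = 1.1250, f(x_2) = 1.265625, coefficient = 2
x_3 = 1.5625, f(x_3) = 2.441406, coefficient = 4
x_4 = 2.0000, f(x_4) = 4.000000, coefficient = 1

I ≈ (0.437500/3) × 18.250000 = 2.661458
Exact value: 2.661458
Error: 0.000000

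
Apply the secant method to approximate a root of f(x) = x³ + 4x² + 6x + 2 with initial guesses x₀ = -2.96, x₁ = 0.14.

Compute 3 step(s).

f(x) = x³ + 4x² + 6x + 2
x₀ = -2.96, x₁ = 0.14

Secant formula: x_{n+1} = x_n - f(x_n)(x_n - x_{n-1})/(f(x_n) - f(x_{n-1}))

Iteration 1:
  f(-2.960000) = -6.647936
  f(0.140000) = 2.921144
  x_2 = 0.140000 - 2.921144×(0.140000 - (-2.960000))/(2.921144 - (-6.647936))
       = -0.806334
Iteration 2:
  f(0.140000) = 2.921144
  f(-0.806334) = -0.761564
  x_3 = -0.806334 - (-0.761564)×(-0.806334 - 0.140000)/(-0.761564 - 2.921144)
       = -0.610637
Iteration 3:
  f(-0.806334) = -0.761564
  f(-0.610637) = -0.400005
  x_4 = -0.610637 - (-0.400005)×(-0.610637 - (-0.806334))/(-0.400005 - (-0.761564))
       = -0.394131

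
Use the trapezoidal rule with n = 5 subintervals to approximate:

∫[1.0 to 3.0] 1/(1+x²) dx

f(x) = 1/(1+x²)
a = 1.0, b = 3.0, n = 5
h = (b - a)/n = 0.400000

Trapezoidal rule: (h/2)[f(x₀) + 2f(x₁) + 2f(x₂) + ... + f(xₙ)]

x_0 = 1.0000, f(x_0) = 0.500000, coefficient = 1
x_1 = 1.4000, f(x_1) = 0.337838, coefficient = 2
x_2 = 1.8000, f(x_2) = 0.235849, coefficient = 2
x_3 = 2.2000, f(x_3) = 0.171233, coefficient = 2
x_4 = 2.6000, f(x_4) = 0.128866, coefficient = 2
x_5 = 3.0000, f(x_5) = 0.100000, coefficient = 1

I ≈ (0.400000/2) × 2.347572 = 0.469514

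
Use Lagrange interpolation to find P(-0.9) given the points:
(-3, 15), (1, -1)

Lagrange interpolation formula:
P(x) = Σ yᵢ × Lᵢ(x)
where Lᵢ(x) = Π_{j≠i} (x - xⱼ)/(xᵢ - xⱼ)

L_0(-0.9) = (-0.9 - 1)/(-3 - 1) = 0.475000
L_1(-0.9) = (-0.9 - (-3))/(1 - (-3)) = 0.525000

P(-0.9) = 15×L_0(-0.9) + (-1)×L_1(-0.9)
P(-0.9) = 6.600000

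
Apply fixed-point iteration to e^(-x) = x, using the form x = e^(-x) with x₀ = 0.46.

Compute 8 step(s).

Equation: e^(-x) = x
Fixed-point form: x = e^(-x)
x₀ = 0.46

x_1 = g(0.460000) = 0.631284
x_2 = g(0.631284) = 0.531909
x_3 = g(0.531909) = 0.587483
x_4 = g(0.587483) = 0.555724
x_5 = g(0.555724) = 0.573657
x_6 = g(0.573657) = 0.563461
x_7 = g(0.563461) = 0.569235
x_8 = g(0.569235) = 0.565958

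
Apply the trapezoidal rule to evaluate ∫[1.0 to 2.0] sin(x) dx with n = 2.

f(x) = sin(x)
a = 1.0, b = 2.0, n = 2
h = (b - a)/n = 0.500000

Trapezoidal rule: (h/2)[f(x₀) + 2f(x₁) + 2f(x₂) + ... + f(xₙ)]

x_0 = 1.0000, f(x_0) = 0.841471, coefficient = 1
x_1 = 1.5000, f(x_1) = 0.997495, coefficient = 2
x_2 = 2.0000, f(x_2) = 0.909297, coefficient = 1

I ≈ (0.500000/2) × 3.745758 = 0.936440
Exact value: 0.956449
Error: 0.020010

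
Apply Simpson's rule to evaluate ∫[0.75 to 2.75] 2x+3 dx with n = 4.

f(x) = 2x+3
a = 0.75, b = 2.75, n = 4
h = (b - a)/n = 0.500000

Simpson's rule: (h/3)[f(x₀) + 4f(x₁) + 2f(x₂) + ... + f(xₙ)]

x_0 = 0.7500, f(x_0) = 4.500000, coefficient = 1
x_1 = 1.2500, f(x_1) = 5.500000, coefficient = 4
x_2 = 1.7500, f(x_2) = 6.500000, coefficient = 2
x_3 = 2.2500, f(x_3) = 7.500000, coefficient = 4
x_4 = 2.7500, f(x_4) = 8.500000, coefficient = 1

I ≈ (0.500000/3) × 78.000000 = 13.000000
Exact value: 13.000000
Error: 0.000000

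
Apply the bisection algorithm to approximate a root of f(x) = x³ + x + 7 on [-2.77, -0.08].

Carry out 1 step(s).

f(x) = x³ + x + 7
Initial interval: [-2.77, -0.08]

Iteration 1:
  c_1 = (-2.770000 + (-0.080000))/2 = -1.425000
  f(c_1) = f(-1.425000) = 2.681359
  f(a) × f(c) < 0, new interval: [-2.770000, -1.425000]

After 1 iteration(s), the approximation is c_1 = -1.425000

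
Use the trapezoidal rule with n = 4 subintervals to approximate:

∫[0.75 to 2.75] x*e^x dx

f(x) = x*e^x
a = 0.75, b = 2.75, n = 4
h = (b - a)/n = 0.500000

Trapezoidal rule: (h/2)[f(x₀) + 2f(x₁) + 2f(x₂) + ... + f(xₙ)]

x_0 = 0.7500, f(x_0) = 1.587750, coefficient = 1
x_1 = 1.2500, f(x_1) = 4.362929, coefficient = 2
x_2 = 1.7500, f(x_2) = 10.070555, coefficient = 2
x_3 = 2.2500, f(x_3) = 21.347406, coefficient = 2
x_4 = 2.7500, f(x_4) = 43.017238, coefficient = 1

I ≈ (0.500000/2) × 116.166766 = 29.041691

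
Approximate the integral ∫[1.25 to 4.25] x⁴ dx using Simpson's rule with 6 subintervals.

f(x) = x⁴
a = 1.25, b = 4.25, n = 6
h = (b - a)/n = 0.500000

Simpson's rule: (h/3)[f(x₀) + 4f(x₁) + 2f(x₂) + ... + f(xₙ)]

x_0 = 1.2500, f(x_0) = 2.441406, coefficient = 1
x_1 = 1.7500, f(x_1) = 9.378906, coefficient = 4
x_2 = 2.2500, f(x_2) = 25.628906, coefficient = 2
x_3 = 2.7500, f(x_3) = 57.191406, coefficient = 4
x_4 = 3.2500, f(x_4) = 111.566406, coefficient = 2
x_5 = 3.7500, f(x_5) = 197.753906, coefficient = 4
x_6 = 4.2500, f(x_6) = 326.253906, coefficient = 1

I ≈ (0.500000/3) × 1660.382812 = 276.730469
Exact value: 276.705469
Error: 0.025000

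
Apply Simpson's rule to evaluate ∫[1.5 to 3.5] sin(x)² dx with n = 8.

f(x) = sin(x)²
a = 1.5, b = 3.5, n = 8
h = (b - a)/n = 0.250000

Simpson's rule: (h/3)[f(x₀) + 4f(x₁) + 2f(x₂) + ... + f(xₙ)]

x_0 = 1.5000, f(x_0) = 0.994996, coefficient = 1
x_1 = 1.7500, f(x_1) = 0.968228, coefficient = 4
x_2 = 2.0000, f(x_2) = 0.826822, coefficient = 2
x_3 = 2.2500, f(x_3) = 0.605398, coefficient = 4
x_4 = 2.5000, f(x_4) = 0.358169, coefficient = 2
x_5 = 2.7500, f(x_5) = 0.145665, coefficient = 4
x_6 = 3.0000, f(x_6) = 0.019915, coefficient = 2
x_7 = 3.2500, f(x_7) = 0.011706, coefficient = 4
x_8 = 3.5000, f(x_8) = 0.123049, coefficient = 1

I ≈ (0.250000/3) × 10.451846 = 0.870987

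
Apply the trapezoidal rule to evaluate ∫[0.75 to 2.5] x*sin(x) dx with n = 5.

f(x) = x*sin(x)
a = 0.75, b = 2.5, n = 5
h = (b - a)/n = 0.350000

Trapezoidal rule: (h/2)[f(x₀) + 2f(x₁) + 2f(x₂) + ... + f(xₙ)]

x_0 = 0.7500, f(x_0) = 0.511229, coefficient = 1
x_1 = 1.1000, f(x_1) = 0.980328, coefficient = 2
x_2 = 1.4500, f(x_2) = 1.439434, coefficient = 2
x_3 = 1.8000, f(x_3) = 1.752926, coefficient = 2
x_4 = 2.1500, f(x_4) = 1.799332, coefficient = 2
x_5 = 2.5000, f(x_5) = 1.496180, coefficient = 1

I ≈ (0.350000/2) × 13.951450 = 2.441504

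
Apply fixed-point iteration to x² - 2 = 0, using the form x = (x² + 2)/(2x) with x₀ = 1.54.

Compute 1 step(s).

Equation: x² - 2 = 0
Fixed-point form: x = (x² + 2)/(2x)
x₀ = 1.54

x_1 = g(1.540000) = 1.419351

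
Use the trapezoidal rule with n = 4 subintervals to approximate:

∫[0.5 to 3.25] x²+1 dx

f(x) = x²+1
a = 0.5, b = 3.25, n = 4
h = (b - a)/n = 0.687500

Trapezoidal rule: (h/2)[f(x₀) + 2f(x₁) + 2f(x₂) + ... + f(xₙ)]

x_0 = 0.5000, f(x_0) = 1.250000, coefficient = 1
x_1 = 1.1875, f(x_1) = 2.410156, coefficient = 2
x_2 = 1.8750, f(x_2) = 4.515625, coefficient = 2
x_3 = 2.5625, f(x_3) = 7.566406, coefficient = 2
x_4 = 3.2500, f(x_4) = 11.562500, coefficient = 1

I ≈ (0.687500/2) × 41.796875 = 14.367676
Exact value: 14.151042
Error: 0.216634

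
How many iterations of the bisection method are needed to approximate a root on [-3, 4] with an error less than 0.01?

We need (b-a)/2^n ≤ 0.01
(4 - (-3))/2^n ≤ 0.01
7/2^n ≤ 0.01
2^n ≥ 700
n ≥ log₂(700) = 9.45
n ≥ 10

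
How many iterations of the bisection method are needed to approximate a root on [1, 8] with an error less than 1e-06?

We need (b-a)/2^n ≤ 1e-06
(8 - 1)/2^n ≤ 1e-06
7/2^n ≤ 1e-06
2^n ≥ 7000000
n ≥ log₂(7000000) = 22.74
n ≥ 23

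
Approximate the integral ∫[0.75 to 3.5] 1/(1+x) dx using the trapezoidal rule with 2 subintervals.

f(x) = 1/(1+x)
a = 0.75, b = 3.5, n = 2
h = (b - a)/n = 1.375000

Trapezoidal rule: (h/2)[f(x₀) + 2f(x₁) + 2f(x₂) + ... + f(xₙ)]

x_0 = 0.7500, f(x_0) = 0.571429, coefficient = 1
x_1 = 2.1250, f(x_1) = 0.320000, coefficient = 2
x_2 = 3.5000, f(x_2) = 0.222222, coefficient = 1

I ≈ (1.375000/2) × 1.433651 = 0.985635
Exact value: 0.944462
Error: 0.041173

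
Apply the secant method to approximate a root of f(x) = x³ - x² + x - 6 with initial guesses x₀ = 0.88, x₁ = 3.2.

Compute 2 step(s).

f(x) = x³ - x² + x - 6
x₀ = 0.88, x₁ = 3.2

Secant formula: x_{n+1} = x_n - f(x_n)(x_n - x_{n-1})/(f(x_n) - f(x_{n-1}))

Iteration 1:
  f(0.880000) = -5.212928
  f(3.200000) = 19.728000
  x_2 = 3.200000 - 19.728000×(3.200000 - 0.880000)/(19.728000 - (-5.212928))
       = 1.364905
Iteration 2:
  f(3.200000) = 19.728000
  f(1.364905) = -3.955288
  x_3 = 1.364905 - (-3.955288)×(1.364905 - 3.200000)/(-3.955288 - 19.728000)
       = 1.671380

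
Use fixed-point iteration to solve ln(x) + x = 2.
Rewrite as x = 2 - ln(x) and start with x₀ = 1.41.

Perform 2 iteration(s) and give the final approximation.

Equation: ln(x) + x = 2
Fixed-point form: x = 2 - ln(x)
x₀ = 1.41

x_1 = g(1.410000) = 1.656410
x_2 = g(1.656410) = 1.495347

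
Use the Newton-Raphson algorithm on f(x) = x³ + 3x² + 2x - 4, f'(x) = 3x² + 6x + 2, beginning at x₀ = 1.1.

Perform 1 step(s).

f(x) = x³ + 3x² + 2x - 4
f'(x) = 3x² + 6x + 2
x₀ = 1.1

Newton-Raphson formula: x_{n+1} = x_n - f(x_n)/f'(x_n)

Iteration 1:
  f(1.100000) = 3.161000
  f'(1.100000) = 12.230000
  x_1 = 1.100000 - 3.161000/12.230000 = 0.841537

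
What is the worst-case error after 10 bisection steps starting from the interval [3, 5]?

Bisection error bound: |error| ≤ (b-a)/2^n
|error| ≤ (5 - 3)/2^10 = 2/2^10
|error| ≤ 0.0019531250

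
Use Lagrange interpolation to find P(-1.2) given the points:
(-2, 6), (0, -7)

Lagrange interpolation formula:
P(x) = Σ yᵢ × Lᵢ(x)
where Lᵢ(x) = Π_{j≠i} (x - xⱼ)/(xᵢ - xⱼ)

L_0(-1.2) = (-1.2 - 0)/(-2 - 0) = 0.600000
L_1(-1.2) = (-1.2 - (-2))/(0 - (-2)) = 0.400000

P(-1.2) = 6×L_0(-1.2) + (-7)×L_1(-1.2)
P(-1.2) = 0.800000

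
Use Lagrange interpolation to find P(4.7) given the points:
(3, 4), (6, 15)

Lagrange interpolation formula:
P(x) = Σ yᵢ × Lᵢ(x)
where Lᵢ(x) = Π_{j≠i} (x - xⱼ)/(xᵢ - xⱼ)

L_0(4.7) = (4.7 - 6)/(3 - 6) = 0.433333
L_1(4.7) = (4.7 - 3)/(6 - 3) = 0.566667

P(4.7) = 4×L_0(4.7) + 15×L_1(4.7)
P(4.7) = 10.233333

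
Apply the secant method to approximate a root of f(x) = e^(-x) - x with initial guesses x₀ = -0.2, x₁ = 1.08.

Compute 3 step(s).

f(x) = e^(-x) - x
x₀ = -0.2, x₁ = 1.08

Secant formula: x_{n+1} = x_n - f(x_n)(x_n - x_{n-1})/(f(x_n) - f(x_{n-1}))

Iteration 1:
  f(-0.200000) = 1.421403
  f(1.080000) = -0.740404
  x_2 = 1.080000 - (-0.740404)×(1.080000 - (-0.200000))/(-0.740404 - 1.421403)
       = 0.641609
Iteration 2:
  f(1.080000) = -0.740404
  f(0.641609) = -0.115164
  x_3 = 0.641609 - (-0.115164)×(0.641609 - 1.080000)/(-0.115164 - (-0.740404))
       = 0.560861
Iteration 3:
  f(0.641609) = -0.115164
  f(0.560861) = 0.009857
  x_4 = 0.560861 - 0.009857×(0.560861 - 0.641609)/(0.009857 - (-0.115164))
       = 0.567227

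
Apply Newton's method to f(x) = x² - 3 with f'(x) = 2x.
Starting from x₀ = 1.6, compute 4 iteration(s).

f(x) = x² - 3
f'(x) = 2x
x₀ = 1.6

Newton-Raphson formula: x_{n+1} = x_n - f(x_n)/f'(x_n)

Iteration 1:
  f(1.600000) = -0.440000
  f'(1.600000) = 3.200000
  x_1 = 1.600000 - (-0.440000)/3.200000 = 1.737500
Iteration 2:
  f(1.737500) = 0.018906
  f'(1.737500) = 3.475000
  x_2 = 1.737500 - 0.018906/3.475000 = 1.732059
Iteration 3:
  f(1.732059) = 0.000030
  f'(1.732059) = 3.464119
  x_3 = 1.732059 - 0.000030/3.464119 = 1.732051
Iteration 4:
  f(1.732051) = 0.000000
  f'(1.732051) = 3.464102
  x_4 = 1.732051 - 0.000000/3.464102 = 1.732051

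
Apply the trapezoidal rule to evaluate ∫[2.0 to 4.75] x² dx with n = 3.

f(x) = x²
a = 2.0, b = 4.75, n = 3
h = (b - a)/n = 0.916667

Trapezoidal rule: (h/2)[f(x₀) + 2f(x₁) + 2f(x₂) + ... + f(xₙ)]

x_0 = 2.0000, f(x_0) = 4.000000, coefficient = 1
x_1 = 2.9167, f(x_1) = 8.506944, coefficient = 2
x_2 = 3.8333, f(x_2) = 14.694444, coefficient = 2
x_3 = 4.7500, f(x_3) = 22.562500, coefficient = 1

I ≈ (0.916667/2) × 72.965278 = 33.442419
Exact value: 33.057292
Error: 0.385127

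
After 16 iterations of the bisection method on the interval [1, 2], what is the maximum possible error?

Bisection error bound: |error| ≤ (b-a)/2^n
|error| ≤ (2 - 1)/2^16 = 1/2^16
|error| ≤ 0.0000152588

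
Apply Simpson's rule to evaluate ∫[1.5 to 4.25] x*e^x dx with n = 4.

f(x) = x*e^x
a = 1.5, b = 4.25, n = 4
h = (b - a)/n = 0.687500

Simpson's rule: (h/3)[f(x₀) + 4f(x₁) + 2f(x₂) + ... + f(xₙ)]

x_0 = 1.5000, f(x_0) = 6.722534, coefficient = 1
x_1 = 2.1875, f(x_1) = 19.496975, coefficient = 4
x_2 = 2.8750, f(x_2) = 50.960594, coefficient = 2
x_3 = 3.5625, f(x_3) = 125.582454, coefficient = 4
x_4 = 4.2500, f(x_4) = 297.948002, coefficient = 1

I ≈ (0.687500/3) × 986.909441 = 226.166747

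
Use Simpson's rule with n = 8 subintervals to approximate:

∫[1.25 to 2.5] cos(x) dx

f(x) = cos(x)
a = 1.25, b = 2.5, n = 8
h = (b - a)/n = 0.156250

Simpson's rule: (h/3)[f(x₀) + 4f(x₁) + 2f(x₂) + ... + f(xₙ)]

x_0 = 1.2500, f(x_0) = 0.315322, coefficient = 1
x_1 = 1.4062, f(x_1) = 0.163805, coefficient = 4
x_2 = 1.5625, f(x_2) = 0.008296, coefficient = 2
x_3 = 1.7188, f(x_3) = -0.147414, coefficient = 4
x_4 = 1.8750, f(x_4) = -0.299534, coefficient = 2
x_5 = 2.0312, f(x_5) = -0.444355, coefficient = 4
x_6 = 2.1875, f(x_6) = -0.578349, coefficient = 2
x_7 = 2.3438, f(x_7) = -0.698253, coefficient = 4
x_8 = 2.5000, f(x_8) = -0.801144, coefficient = 1

I ≈ (0.156250/3) × -6.729862 = -0.350514
Exact value: -0.350512
Error: 0.000001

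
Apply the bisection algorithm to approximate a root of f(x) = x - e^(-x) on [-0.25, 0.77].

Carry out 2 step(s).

f(x) = x - e^(-x)
Initial interval: [-0.25, 0.77]

Iteration 1:
  c_1 = (-0.250000 + 0.770000)/2 = 0.260000
  f(c_1) = f(0.260000) = -0.511052
  f(a) × f(c) ≥ 0, new interval: [0.260000, 0.770000]
Iteration 2:
  c_2 = (0.260000 + 0.770000)/2 = 0.515000
  f(c_2) = f(0.515000) = -0.082501
  f(a) × f(c) ≥ 0, new interval: [0.515000, 0.770000]

After 2 iteration(s), the approximation is c_2 = 0.515000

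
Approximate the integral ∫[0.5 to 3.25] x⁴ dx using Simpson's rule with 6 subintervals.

f(x) = x⁴
a = 0.5, b = 3.25, n = 6
h = (b - a)/n = 0.458333

Simpson's rule: (h/3)[f(x₀) + 4f(x₁) + 2f(x₂) + ... + f(xₙ)]

x_0 = 0.5000, f(x_0) = 0.062500, coefficient = 1
x_1 = 0.9583, f(x_1) = 0.843464, coefficient = 4
x_2 = 1.4167, f(x_2) = 4.027826, coefficient = 2
x_3 = 1.8750, f(x_3) = 12.359619, coefficient = 4
x_4 = 2.3333, f(x_4) = 29.641975, coefficient = 2
x_5 = 2.7917, f(x_5) = 60.737127, coefficient = 4
x_6 = 3.2500, f(x_6) = 111.566406, coefficient = 1

I ≈ (0.458333/3) × 474.729348 = 72.528095
Exact value: 72.511914
Error: 0.016181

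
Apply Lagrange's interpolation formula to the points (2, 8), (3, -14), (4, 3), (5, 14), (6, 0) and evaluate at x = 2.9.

Lagrange interpolation formula:
P(x) = Σ yᵢ × Lᵢ(x)
where Lᵢ(x) = Π_{j≠i} (x - xⱼ)/(xᵢ - xⱼ)

L_0(2.9) = (2.9 - 3)/(2 - 3) × (2.9 - 4)/(2 - 4) × (2.9 - 5)/(2 - 5) × (2.9 - 6)/(2 - 6) = 0.029838
L_1(2.9) = (2.9 - 2)/(3 - 2) × (2.9 - 4)/(3 - 4) × (2.9 - 5)/(3 - 5) × (2.9 - 6)/(3 - 6) = 1.074150
L_2(2.9) = (2.9 - 2)/(4 - 2) × (2.9 - 3)/(4 - 3) × (2.9 - 5)/(4 - 5) × (2.9 - 6)/(4 - 6) = -0.146475
L_3(2.9) = (2.9 - 2)/(5 - 2) × (2.9 - 3)/(5 - 3) × (2.9 - 4)/(5 - 4) × (2.9 - 6)/(5 - 6) = 0.051150
L_4(2.9) = (2.9 - 2)/(6 - 2) × (2.9 - 3)/(6 - 3) × (2.9 - 4)/(6 - 4) × (2.9 - 5)/(6 - 5) = -0.008663

P(2.9) = 8×L_0(2.9) + (-14)×L_1(2.9) + 3×L_2(2.9) + 14×L_3(2.9) + 0×L_4(2.9)
P(2.9) = -14.522725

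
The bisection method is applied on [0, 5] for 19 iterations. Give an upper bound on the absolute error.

Bisection error bound: |error| ≤ (b-a)/2^n
|error| ≤ (5 - 0)/2^19 = 5/2^19
|error| ≤ 0.0000095367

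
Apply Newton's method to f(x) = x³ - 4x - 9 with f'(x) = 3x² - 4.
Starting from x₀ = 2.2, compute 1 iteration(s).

f(x) = x³ - 4x - 9
f'(x) = 3x² - 4
x₀ = 2.2

Newton-Raphson formula: x_{n+1} = x_n - f(x_n)/f'(x_n)

Iteration 1:
  f(2.200000) = -7.152000
  f'(2.200000) = 10.520000
  x_1 = 2.200000 - (-7.152000)/10.520000 = 2.879848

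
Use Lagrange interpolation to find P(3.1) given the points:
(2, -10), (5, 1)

Lagrange interpolation formula:
P(x) = Σ yᵢ × Lᵢ(x)
where Lᵢ(x) = Π_{j≠i} (x - xⱼ)/(xᵢ - xⱼ)

L_0(3.1) = (3.1 - 5)/(2 - 5) = 0.633333
L_1(3.1) = (3.1 - 2)/(5 - 2) = 0.366667

P(3.1) = (-10)×L_0(3.1) + 1×L_1(3.1)
P(3.1) = -5.966667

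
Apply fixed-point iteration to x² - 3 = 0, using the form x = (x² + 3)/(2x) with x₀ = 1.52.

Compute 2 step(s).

Equation: x² - 3 = 0
Fixed-point form: x = (x² + 3)/(2x)
x₀ = 1.52

x_1 = g(1.520000) = 1.746842
x_2 = g(1.746842) = 1.732113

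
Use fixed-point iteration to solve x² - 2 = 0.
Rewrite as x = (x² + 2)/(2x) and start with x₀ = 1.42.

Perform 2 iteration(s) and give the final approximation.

Equation: x² - 2 = 0
Fixed-point form: x = (x² + 2)/(2x)
x₀ = 1.42

x_1 = g(1.420000) = 1.414225
x_2 = g(1.414225) = 1.414214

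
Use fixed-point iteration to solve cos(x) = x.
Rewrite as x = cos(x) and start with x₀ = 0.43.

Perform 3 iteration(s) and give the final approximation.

Equation: cos(x) = x
Fixed-point form: x = cos(x)
x₀ = 0.43

x_1 = g(0.430000) = 0.908966
x_2 = g(0.908966) = 0.614562
x_3 = g(0.614562) = 0.817026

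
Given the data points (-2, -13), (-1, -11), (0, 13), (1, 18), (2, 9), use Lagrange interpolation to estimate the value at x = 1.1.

Lagrange interpolation formula:
P(x) = Σ yᵢ × Lᵢ(x)
where Lᵢ(x) = Π_{j≠i} (x - xⱼ)/(xᵢ - xⱼ)

L_0(1.1) = (1.1 - (-1))/(-2 - (-1)) × (1.1 - 0)/(-2 - 0) × (1.1 - 1)/(-2 - 1) × (1.1 - 2)/(-2 - 2) = -0.008663
L_1(1.1) = (1.1 - (-2))/(-1 - (-2)) × (1.1 - 0)/(-1 - 0) × (1.1 - 1)/(-1 - 1) × (1.1 - 2)/(-1 - 2) = 0.051150
L_2(1.1) = (1.1 - (-2))/(0 - (-2)) × (1.1 - (-1))/(0 - (-1)) × (1.1 - 1)/(0 - 1) × (1.1 - 2)/(0 - 2) = -0.146475
L_3(1.1) = (1.1 - (-2))/(1 - (-2)) × (1.1 - (-1))/(1 - (-1)) × (1.1 - 0)/(1 - 0) × (1.1 - 2)/(1 - 2) = 1.074150
L_4(1.1) = (1.1 - (-2))/(2 - (-2)) × (1.1 - (-1))/(2 - (-1)) × (1.1 - 0)/(2 - 0) × (1.1 - 1)/(2 - 1) = 0.029838

P(1.1) = (-13)×L_0(1.1) + (-11)×L_1(1.1) + 13×L_2(1.1) + 18×L_3(1.1) + 9×L_4(1.1)
P(1.1) = 17.249025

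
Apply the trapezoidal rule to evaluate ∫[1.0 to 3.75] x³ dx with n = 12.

f(x) = x³
a = 1.0, b = 3.75, n = 12
h = (b - a)/n = 0.229167

Trapezoidal rule: (h/2)[f(x₀) + 2f(x₁) + 2f(x₂) + ... + f(xₙ)]

x_0 = 1.0000, f(x_0) = 1.000000, coefficient = 1
x_1 = 1.2292, f(x_1) = 1.857087, coefficient = 2
x_2 = 1.4583, f(x_2) = 3.101490, coefficient = 2
x_3 = 1.6875, f(x_3) = 4.805420, coefficient = 2
x_4 = 1.9167, f(x_4) = 7.041088, coefficient = 2
x_5 = 2.1458, f(x_5) = 9.880706, coefficient = 2
x_6 = 2.3750, f(x_6) = 13.396484, coefficient = 2
x_7 = 2.6042, f(x_7) = 17.660635, coefficient = 2
x_8 = 2.8333, f(x_8) = 22.745370, coefficient = 2
x_9 = 3.0625, f(x_9) = 28.722900, coefficient = 2
x_10 = 3.2917, f(x_10) = 35.665437, coefficient = 2
x_11 = 3.5208, f(x_11) = 43.645191, coefficient = 2
x_12 = 3.7500, f(x_12) = 52.734375, coefficient = 1

I ≈ (0.229167/2) × 430.777995 = 49.359979
Exact value: 49.188477
Error: 0.171502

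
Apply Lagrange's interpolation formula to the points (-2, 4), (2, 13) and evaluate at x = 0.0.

Lagrange interpolation formula:
P(x) = Σ yᵢ × Lᵢ(x)
where Lᵢ(x) = Π_{j≠i} (x - xⱼ)/(xᵢ - xⱼ)

L_0(0.0) = (0.0 - 2)/(-2 - 2) = 0.500000
L_1(0.0) = (0.0 - (-2))/(2 - (-2)) = 0.500000

P(0.0) = 4×L_0(0.0) + 13×L_1(0.0)
P(0.0) = 8.500000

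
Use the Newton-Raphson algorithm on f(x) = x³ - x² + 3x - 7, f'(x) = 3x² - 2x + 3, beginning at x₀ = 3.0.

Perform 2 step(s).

f(x) = x³ - x² + 3x - 7
f'(x) = 3x² - 2x + 3
x₀ = 3.0

Newton-Raphson formula: x_{n+1} = x_n - f(x_n)/f'(x_n)

Iteration 1:
  f(3.000000) = 20.000000
  f'(3.000000) = 24.000000
  x_1 = 3.000000 - 20.000000/24.000000 = 2.166667
Iteration 2:
  f(2.166667) = 4.976852
  f'(2.166667) = 12.750000
  x_2 = 2.166667 - 4.976852/12.750000 = 1.776325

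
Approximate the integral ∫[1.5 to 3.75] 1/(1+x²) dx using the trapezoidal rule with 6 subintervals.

f(x) = 1/(1+x²)
a = 1.5, b = 3.75, n = 6
h = (b - a)/n = 0.375000

Trapezoidal rule: (h/2)[f(x₀) + 2f(x₁) + 2f(x₂) + ... + f(xₙ)]

x_0 = 1.5000, f(x_0) = 0.307692, coefficient = 1
x_1 = 1.8750, f(x_1) = 0.221453, coefficient = 2
x_2 = 2.2500, f(x_2) = 0.164948, coefficient = 2
x_3 = 2.6250, f(x_3) = 0.126733, coefficient = 2
x_4 = 3.0000, f(x_4) = 0.100000, coefficient = 2
x_5 = 3.3750, f(x_5) = 0.080706, coefficient = 2
x_6 = 3.7500, f(x_6) = 0.066390, coefficient = 1

I ≈ (0.375000/2) × 1.761764 = 0.330331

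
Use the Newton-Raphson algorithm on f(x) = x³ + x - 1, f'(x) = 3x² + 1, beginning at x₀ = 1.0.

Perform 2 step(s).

f(x) = x³ + x - 1
f'(x) = 3x² + 1
x₀ = 1.0

Newton-Raphson formula: x_{n+1} = x_n - f(x_n)/f'(x_n)

Iteration 1:
  f(1.000000) = 1.000000
  f'(1.000000) = 4.000000
  x_1 = 1.000000 - 1.000000/4.000000 = 0.750000
Iteration 2:
  f(0.750000) = 0.171875
  f'(0.750000) = 2.687500
  x_2 = 0.750000 - 0.171875/2.687500 = 0.686047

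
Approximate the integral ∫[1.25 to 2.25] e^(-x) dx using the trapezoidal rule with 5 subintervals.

f(x) = e^(-x)
a = 1.25, b = 2.25, n = 5
h = (b - a)/n = 0.200000

Trapezoidal rule: (h/2)[f(x₀) + 2f(x₁) + 2f(x₂) + ... + f(xₙ)]

x_0 = 1.2500, f(x_0) = 0.286505, coefficient = 1
x_1 = 1.4500, f(x_1) = 0.234570, coefficient = 2
x_2 = 1.6500, f(x_2) = 0.192050, coefficient = 2
x_3 = 1.8500, f(x_3) = 0.157237, coefficient = 2
x_4 = 2.0500, f(x_4) = 0.128735, coefficient = 2
x_5 = 2.2500, f(x_5) = 0.105399, coefficient = 1

I ≈ (0.200000/2) × 1.817089 = 0.181709
Exact value: 0.181106
Error: 0.000603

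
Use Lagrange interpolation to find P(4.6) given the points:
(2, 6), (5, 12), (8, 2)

Lagrange interpolation formula:
P(x) = Σ yᵢ × Lᵢ(x)
where Lᵢ(x) = Π_{j≠i} (x - xⱼ)/(xᵢ - xⱼ)

L_0(4.6) = (4.6 - 5)/(2 - 5) × (4.6 - 8)/(2 - 8) = 0.075556
L_1(4.6) = (4.6 - 2)/(5 - 2) × (4.6 - 8)/(5 - 8) = 0.982222
L_2(4.6) = (4.6 - 2)/(8 - 2) × (4.6 - 5)/(8 - 5) = -0.057778

P(4.6) = 6×L_0(4.6) + 12×L_1(4.6) + 2×L_2(4.6)
P(4.6) = 12.124444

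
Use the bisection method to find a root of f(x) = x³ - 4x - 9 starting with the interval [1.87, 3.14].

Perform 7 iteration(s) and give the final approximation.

f(x) = x³ - 4x - 9
Initial interval: [1.87, 3.14]

Iteration 1:
  c_1 = (1.870000 + 3.140000)/2 = 2.505000
  f(c_1) = f(2.505000) = -3.301062
  f(a) × f(c) ≥ 0, new interval: [2.505000, 3.140000]
Iteration 2:
  c_2 = (2.505000 + 3.140000)/2 = 2.822500
  f(c_2) = f(2.822500) = 2.195464
  f(a) × f(c) < 0, new interval: [2.505000, 2.822500]
Iteration 3:
  c_3 = (2.505000 + 2.822500)/2 = 2.663750
  f(c_3) = f(2.663750) = -0.754191
  f(a) × f(c) ≥ 0, new interval: [2.663750, 2.822500]
Iteration 4:
  c_4 = (2.663750 + 2.822500)/2 = 2.743125
  f(c_4) = f(2.743125) = 0.668788
  f(a) × f(c) < 0, new interval: [2.663750, 2.743125]
Iteration 5:
  c_5 = (2.663750 + 2.743125)/2 = 2.703437
  f(c_5) = f(2.703437) = -0.055476
  f(a) × f(c) ≥ 0, new interval: [2.703437, 2.743125]
Iteration 6:
  c_6 = (2.703437 + 2.743125)/2 = 2.723281
  f(c_6) = f(2.723281) = 0.303439
  f(a) × f(c) < 0, new interval: [2.703437, 2.723281]
Iteration 7:
  c_7 = (2.703437 + 2.723281)/2 = 2.713359
  f(c_7) = f(2.713359) = 0.123180
  f(a) × f(c) < 0, new interval: [2.703437, 2.713359]

After 7 iteration(s), the approximation is c_7 = 2.713359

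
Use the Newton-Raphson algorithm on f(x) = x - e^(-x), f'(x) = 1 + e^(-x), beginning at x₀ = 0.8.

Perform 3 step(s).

f(x) = x - e^(-x)
f'(x) = 1 + e^(-x)
x₀ = 0.8

Newton-Raphson formula: x_{n+1} = x_n - f(x_n)/f'(x_n)

Iteration 1:
  f(0.800000) = 0.350671
  f'(0.800000) = 1.449329
  x_1 = 0.800000 - 0.350671/1.449329 = 0.558046
Iteration 2:
  f(0.558046) = -0.014280
  f'(0.558046) = 1.572326
  x_2 = 0.558046 - (-0.014280)/1.572326 = 0.567128
Iteration 3:
  f(0.567128) = -0.000024
  f'(0.567128) = 1.567152
  x_3 = 0.567128 - (-0.000024)/1.567152 = 0.567143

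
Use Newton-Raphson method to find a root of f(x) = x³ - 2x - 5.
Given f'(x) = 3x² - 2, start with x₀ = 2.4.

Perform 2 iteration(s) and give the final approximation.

f(x) = x³ - 2x - 5
f'(x) = 3x² - 2
x₀ = 2.4

Newton-Raphson formula: x_{n+1} = x_n - f(x_n)/f'(x_n)

Iteration 1:
  f(2.400000) = 4.024000
  f'(2.400000) = 15.280000
  x_1 = 2.400000 - 4.024000/15.280000 = 2.136649
Iteration 2:
  f(2.136649) = 0.481082
  f'(2.136649) = 11.695810
  x_2 = 2.136649 - 0.481082/11.695810 = 2.095516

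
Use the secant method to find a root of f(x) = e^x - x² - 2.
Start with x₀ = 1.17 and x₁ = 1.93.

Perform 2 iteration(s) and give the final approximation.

f(x) = e^x - x² - 2
x₀ = 1.17, x₁ = 1.93

Secant formula: x_{n+1} = x_n - f(x_n)(x_n - x_{n-1})/(f(x_n) - f(x_{n-1}))

Iteration 1:
  f(1.170000) = -0.146907
  f(1.930000) = 1.164610
  x_2 = 1.930000 - 1.164610×(1.930000 - 1.170000)/(1.164610 - (-0.146907))
       = 1.255130
Iteration 2:
  f(1.930000) = 1.164610
  f(1.255130) = -0.067057
  x_3 = 1.255130 - (-0.067057)×(1.255130 - 1.930000)/(-0.067057 - 1.164610)
       = 1.291873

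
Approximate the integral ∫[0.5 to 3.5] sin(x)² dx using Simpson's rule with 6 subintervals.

f(x) = sin(x)²
a = 0.5, b = 3.5, n = 6
h = (b - a)/n = 0.500000

Simpson's rule: (h/3)[f(x₀) + 4f(x₁) + 2f(x₂) + ... + f(xₙ)]

x_0 = 0.5000, f(x_0) = 0.229849, coefficient = 1
x_1 = 1.0000, f(x_1) = 0.708073, coefficient = 4
x_2 = 1.5000, f(x_2) = 0.994996, coefficient = 2
x_3 = 2.0000, f(x_3) = 0.826822, coefficient = 4
x_4 = 2.5000, f(x_4) = 0.358169, coefficient = 2
x_5 = 3.0000, f(x_5) = 0.019915, coefficient = 4
x_6 = 3.5000, f(x_6) = 0.123049, coefficient = 1

I ≈ (0.500000/3) × 9.278468 = 1.546411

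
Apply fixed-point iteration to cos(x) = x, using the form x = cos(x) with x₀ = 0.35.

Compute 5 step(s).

Equation: cos(x) = x
Fixed-point form: x = cos(x)
x₀ = 0.35

x_1 = g(0.350000) = 0.939373
x_2 = g(0.939373) = 0.590294
x_3 = g(0.590294) = 0.830777
x_4 = g(0.830777) = 0.674302
x_5 = g(0.674302) = 0.781143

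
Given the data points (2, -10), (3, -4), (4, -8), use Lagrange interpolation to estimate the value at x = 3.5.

Lagrange interpolation formula:
P(x) = Σ yᵢ × Lᵢ(x)
where Lᵢ(x) = Π_{j≠i} (x - xⱼ)/(xᵢ - xⱼ)

L_0(3.5) = (3.5 - 3)/(2 - 3) × (3.5 - 4)/(2 - 4) = -0.125000
L_1(3.5) = (3.5 - 2)/(3 - 2) × (3.5 - 4)/(3 - 4) = 0.750000
L_2(3.5) = (3.5 - 2)/(4 - 2) × (3.5 - 3)/(4 - 3) = 0.375000

P(3.5) = (-10)×L_0(3.5) + (-4)×L_1(3.5) + (-8)×L_2(3.5)
P(3.5) = -4.750000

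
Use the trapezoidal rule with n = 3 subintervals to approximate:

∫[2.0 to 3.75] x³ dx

f(x) = x³
a = 2.0, b = 3.75, n = 3
h = (b - a)/n = 0.583333

Trapezoidal rule: (h/2)[f(x₀) + 2f(x₁) + 2f(x₂) + ... + f(xₙ)]

x_0 = 2.0000, f(x_0) = 8.000000, coefficient = 1
x_1 = 2.5833, f(x_1) = 17.240162, coefficient = 2
x_2 = 3.1667, f(x_2) = 31.754630, coefficient = 2
x_3 = 3.7500, f(x_3) = 52.734375, coefficient = 1

I ≈ (0.583333/2) × 158.723958 = 46.294488
Exact value: 45.438477
Error: 0.856011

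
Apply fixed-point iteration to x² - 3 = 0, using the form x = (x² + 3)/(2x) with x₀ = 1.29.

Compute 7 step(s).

Equation: x² - 3 = 0
Fixed-point form: x = (x² + 3)/(2x)
x₀ = 1.29

x_1 = g(1.290000) = 1.807791
x_2 = g(1.807791) = 1.733637
x_3 = g(1.733637) = 1.732052
x_4 = g(1.732052) = 1.732051
x_5 = g(1.732051) = 1.732051
x_6 = g(1.732051) = 1.732051
x_7 = g(1.732051) = 1.732051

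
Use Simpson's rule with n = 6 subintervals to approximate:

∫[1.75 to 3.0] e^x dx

f(x) = e^x
a = 1.75, b = 3.0, n = 6
h = (b - a)/n = 0.208333

Simpson's rule: (h/3)[f(x₀) + 4f(x₁) + 2f(x₂) + ... + f(xₙ)]

x_0 = 1.7500, f(x_0) = 5.754603, coefficient = 1
x_1 = 1.9583, f(x_1) = 7.087505, coefficient = 4
x_2 = 2.1667, f(x_2) = 8.729138, coefficient = 2
x_3 = 2.3750, f(x_3) = 10.751013, coefficient = 4
x_4 = 2.5833, f(x_4) = 13.241202, coefficient = 2
x_5 = 2.7917, f(x_5) = 16.308177, coefficient = 4
x_6 = 3.0000, f(x_6) = 20.085537, coefficient = 1

I ≈ (0.208333/3) × 206.367602 = 14.331083
Exact value: 14.330934
Error: 0.000149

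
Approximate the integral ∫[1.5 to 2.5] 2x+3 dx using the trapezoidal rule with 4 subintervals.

f(x) = 2x+3
a = 1.5, b = 2.5, n = 4
h = (b - a)/n = 0.250000

Trapezoidal rule: (h/2)[f(x₀) + 2f(x₁) + 2f(x₂) + ... + f(xₙ)]

x_0 = 1.5000, f(x_0) = 6.000000, coefficient = 1
x_1 = 1.7500, f(x_1) = 6.500000, coefficient = 2
x_2 = 2.0000, f(x_2) = 7.000000, coefficient = 2
x_3 = 2.2500, f(x_3) = 7.500000, coefficient = 2
x_4 = 2.5000, f(x_4) = 8.000000, coefficient = 1

I ≈ (0.250000/2) × 56.000000 = 7.000000
Exact value: 7.000000
Error: 0.000000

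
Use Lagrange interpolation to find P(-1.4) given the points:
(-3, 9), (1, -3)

Lagrange interpolation formula:
P(x) = Σ yᵢ × Lᵢ(x)
where Lᵢ(x) = Π_{j≠i} (x - xⱼ)/(xᵢ - xⱼ)

L_0(-1.4) = (-1.4 - 1)/(-3 - 1) = 0.600000
L_1(-1.4) = (-1.4 - (-3))/(1 - (-3)) = 0.400000

P(-1.4) = 9×L_0(-1.4) + (-3)×L_1(-1.4)
P(-1.4) = 4.200000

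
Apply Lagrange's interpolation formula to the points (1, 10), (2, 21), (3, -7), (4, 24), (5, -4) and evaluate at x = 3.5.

Lagrange interpolation formula:
P(x) = Σ yᵢ × Lᵢ(x)
where Lᵢ(x) = Π_{j≠i} (x - xⱼ)/(xᵢ - xⱼ)

L_0(3.5) = (3.5 - 2)/(1 - 2) × (3.5 - 3)/(1 - 3) × (3.5 - 4)/(1 - 4) × (3.5 - 5)/(1 - 5) = 0.023438
L_1(3.5) = (3.5 - 1)/(2 - 1) × (3.5 - 3)/(2 - 3) × (3.5 - 4)/(2 - 4) × (3.5 - 5)/(2 - 5) = -0.156250
L_2(3.5) = (3.5 - 1)/(3 - 1) × (3.5 - 2)/(3 - 2) × (3.5 - 4)/(3 - 4) × (3.5 - 5)/(3 - 5) = 0.703125
L_3(3.5) = (3.5 - 1)/(4 - 1) × (3.5 - 2)/(4 - 2) × (3.5 - 3)/(4 - 3) × (3.5 - 5)/(4 - 5) = 0.468750
L_4(3.5) = (3.5 - 1)/(5 - 1) × (3.5 - 2)/(5 - 2) × (3.5 - 3)/(5 - 3) × (3.5 - 4)/(5 - 4) = -0.039062

P(3.5) = 10×L_0(3.5) + 21×L_1(3.5) + (-7)×L_2(3.5) + 24×L_3(3.5) + (-4)×L_4(3.5)
P(3.5) = 3.437500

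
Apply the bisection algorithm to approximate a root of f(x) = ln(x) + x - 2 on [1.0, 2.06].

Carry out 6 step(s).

f(x) = ln(x) + x - 2
Initial interval: [1.0, 2.06]

Iteration 1:
  c_1 = (1.000000 + 2.060000)/2 = 1.530000
  f(c_1) = f(1.530000) = -0.044732
  f(a) × f(c) ≥ 0, new interval: [1.530000, 2.060000]
Iteration 2:
  c_2 = (1.530000 + 2.060000)/2 = 1.795000
  f(c_2) = f(1.795000) = 0.380005
  f(a) × f(c) < 0, new interval: [1.530000, 1.795000]
Iteration 3:
  c_3 = (1.530000 + 1.795000)/2 = 1.662500
  f(c_3) = f(1.662500) = 0.170822
  f(a) × f(c) < 0, new interval: [1.530000, 1.662500]
Iteration 4:
  c_4 = (1.530000 + 1.662500)/2 = 1.596250
  f(c_4) = f(1.596250) = 0.063907
  f(a) × f(c) < 0, new interval: [1.530000, 1.596250]
Iteration 5:
  c_5 = (1.530000 + 1.596250)/2 = 1.563125
  f(c_5) = f(1.563125) = 0.009812
  f(a) × f(c) < 0, new interval: [1.530000, 1.563125]
Iteration 6:
  c_6 = (1.530000 + 1.563125)/2 = 1.546562
  f(c_6) = f(1.546562) = -0.017403
  f(a) × f(c) ≥ 0, new interval: [1.546562, 1.563125]

After 6 iteration(s), the approximation is c_6 = 1.546562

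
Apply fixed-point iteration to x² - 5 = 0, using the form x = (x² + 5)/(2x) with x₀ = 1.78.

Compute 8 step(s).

Equation: x² - 5 = 0
Fixed-point form: x = (x² + 5)/(2x)
x₀ = 1.78

x_1 = g(1.780000) = 2.294494
x_2 = g(2.294494) = 2.236812
x_3 = g(2.236812) = 2.236068
x_4 = g(2.236068) = 2.236068
x_5 = g(2.236068) = 2.236068
x_6 = g(2.236068) = 2.236068
x_7 = g(2.236068) = 2.236068
x_8 = g(2.236068) = 2.236068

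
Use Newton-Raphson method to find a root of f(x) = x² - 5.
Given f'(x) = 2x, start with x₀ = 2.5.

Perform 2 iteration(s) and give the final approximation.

f(x) = x² - 5
f'(x) = 2x
x₀ = 2.5

Newton-Raphson formula: x_{n+1} = x_n - f(x_n)/f'(x_n)

Iteration 1:
  f(2.500000) = 1.250000
  f'(2.500000) = 5.000000
  x_1 = 2.500000 - 1.250000/5.000000 = 2.250000
Iteration 2:
  f(2.250000) = 0.062500
  f'(2.250000) = 4.500000
  x_2 = 2.250000 - 0.062500/4.500000 = 2.236111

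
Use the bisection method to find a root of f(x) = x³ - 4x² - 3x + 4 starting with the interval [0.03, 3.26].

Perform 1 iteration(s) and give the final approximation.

f(x) = x³ - 4x² - 3x + 4
Initial interval: [0.03, 3.26]

Iteration 1:
  c_1 = (0.030000 + 3.260000)/2 = 1.645000
  f(c_1) = f(1.645000) = -7.307689
  f(a) × f(c) < 0, new interval: [0.030000, 1.645000]

After 1 iteration(s), the approximation is c_1 = 1.645000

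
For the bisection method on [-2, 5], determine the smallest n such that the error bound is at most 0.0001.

We need (b-a)/2^n ≤ 0.0001
(5 - (-2))/2^n ≤ 0.0001
7/2^n ≤ 0.0001
2^n ≥ 70000
n ≥ log₂(70000) = 16.10
n ≥ 17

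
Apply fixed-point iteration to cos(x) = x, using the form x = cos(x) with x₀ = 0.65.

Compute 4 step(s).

Equation: cos(x) = x
Fixed-point form: x = cos(x)
x₀ = 0.65

x_1 = g(0.650000) = 0.796084
x_2 = g(0.796084) = 0.699511
x_3 = g(0.699511) = 0.765157
x_4 = g(0.765157) = 0.721273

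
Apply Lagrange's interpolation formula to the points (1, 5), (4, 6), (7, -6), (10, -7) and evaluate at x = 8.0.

Lagrange interpolation formula:
P(x) = Σ yᵢ × Lᵢ(x)
where Lᵢ(x) = Π_{j≠i} (x - xⱼ)/(xᵢ - xⱼ)

L_0(8.0) = (8.0 - 4)/(1 - 4) × (8.0 - 7)/(1 - 7) × (8.0 - 10)/(1 - 10) = 0.049383
L_1(8.0) = (8.0 - 1)/(4 - 1) × (8.0 - 7)/(4 - 7) × (8.0 - 10)/(4 - 10) = -0.259259
L_2(8.0) = (8.0 - 1)/(7 - 1) × (8.0 - 4)/(7 - 4) × (8.0 - 10)/(7 - 10) = 1.037037
L_3(8.0) = (8.0 - 1)/(10 - 1) × (8.0 - 4)/(10 - 4) × (8.0 - 7)/(10 - 7) = 0.172840

P(8.0) = 5×L_0(8.0) + 6×L_1(8.0) + (-6)×L_2(8.0) + (-7)×L_3(8.0)
P(8.0) = -8.740741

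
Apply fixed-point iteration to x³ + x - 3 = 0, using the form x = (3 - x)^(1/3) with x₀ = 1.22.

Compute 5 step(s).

Equation: x³ + x - 3 = 0
Fixed-point form: x = (3 - x)^(1/3)
x₀ = 1.22

x_1 = g(1.220000) = 1.211918
x_2 = g(1.211918) = 1.213750
x_3 = g(1.213750) = 1.213335
x_4 = g(1.213335) = 1.213429
x_5 = g(1.213429) = 1.213408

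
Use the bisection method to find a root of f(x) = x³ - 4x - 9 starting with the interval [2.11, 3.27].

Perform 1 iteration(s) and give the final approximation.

f(x) = x³ - 4x - 9
Initial interval: [2.11, 3.27]

Iteration 1:
  c_1 = (2.110000 + 3.270000)/2 = 2.690000
  f(c_1) = f(2.690000) = -0.294891
  f(a) × f(c) ≥ 0, new interval: [2.690000, 3.270000]

After 1 iteration(s), the approximation is c_1 = 2.690000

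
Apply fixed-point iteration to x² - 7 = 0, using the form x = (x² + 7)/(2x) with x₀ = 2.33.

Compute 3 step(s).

Equation: x² - 7 = 0
Fixed-point form: x = (x² + 7)/(2x)
x₀ = 2.33

x_1 = g(2.330000) = 2.667146
x_2 = g(2.667146) = 2.645837
x_3 = g(2.645837) = 2.645751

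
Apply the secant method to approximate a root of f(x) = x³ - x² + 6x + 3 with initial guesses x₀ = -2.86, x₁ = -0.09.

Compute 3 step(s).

f(x) = x³ - x² + 6x + 3
x₀ = -2.86, x₁ = -0.09

Secant formula: x_{n+1} = x_n - f(x_n)(x_n - x_{n-1})/(f(x_n) - f(x_{n-1}))

Iteration 1:
  f(-2.860000) = -45.733256
  f(-0.090000) = 2.451171
  x_2 = -0.090000 - 2.451171×(-0.090000 - (-2.860000))/(2.451171 - (-45.733256))
       = -0.230912
Iteration 2:
  f(-0.090000) = 2.451171
  f(-0.230912) = 1.548898
  x_3 = -0.230912 - 1.548898×(-0.230912 - (-0.090000))/(1.548898 - 2.451171)
       = -0.472809
Iteration 3:
  f(-0.230912) = 1.548898
  f(-0.472809) = -0.166100
  x_4 = -0.472809 - (-0.166100)×(-0.472809 - (-0.230912))/(-0.166100 - 1.548898)
       = -0.449381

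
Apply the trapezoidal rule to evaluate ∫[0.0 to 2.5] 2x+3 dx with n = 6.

f(x) = 2x+3
a = 0.0, b = 2.5, n = 6
h = (b - a)/n = 0.416667

Trapezoidal rule: (h/2)[f(x₀) + 2f(x₁) + 2f(x₂) + ... + f(xₙ)]

x_0 = 0.0000, f(x_0) = 3.000000, coefficient = 1
x_1 = 0.4167, f(x_1) = 3.833333, coefficient = 2
x_2 = 0.8333, f(x_2) = 4.666667, coefficient = 2
x_3 = 1.2500, f(x_3) = 5.500000, coefficient = 2
x_4 = 1.6667, f(x_4) = 6.333333, coefficient = 2
x_5 = 2.0833, f(x_5) = 7.166667, coefficient = 2
x_6 = 2.5000, f(x_6) = 8.000000, coefficient = 1

I ≈ (0.416667/2) × 66.000000 = 13.750000
Exact value: 13.750000
Error: 0.000000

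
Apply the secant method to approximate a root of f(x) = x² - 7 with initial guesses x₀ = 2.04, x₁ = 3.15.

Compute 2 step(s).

f(x) = x² - 7
x₀ = 2.04, x₁ = 3.15

Secant formula: x_{n+1} = x_n - f(x_n)(x_n - x_{n-1})/(f(x_n) - f(x_{n-1}))

Iteration 1:
  f(2.040000) = -2.838400
  f(3.150000) = 2.922500
  x_2 = 3.150000 - 2.922500×(3.150000 - 2.040000)/(2.922500 - (-2.838400))
       = 2.586898
Iteration 2:
  f(3.150000) = 2.922500
  f(2.586898) = -0.307959
  x_3 = 2.586898 - (-0.307959)×(2.586898 - 3.150000)/(-0.307959 - 2.922500)
       = 2.640578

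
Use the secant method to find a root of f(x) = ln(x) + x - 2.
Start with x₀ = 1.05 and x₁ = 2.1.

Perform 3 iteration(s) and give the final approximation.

f(x) = ln(x) + x - 2
x₀ = 1.05, x₁ = 2.1

Secant formula: x_{n+1} = x_n - f(x_n)(x_n - x_{n-1})/(f(x_n) - f(x_{n-1}))

Iteration 1:
  f(1.050000) = -0.901210
  f(2.100000) = 0.841937
  x_2 = 2.100000 - 0.841937×(2.100000 - 1.050000)/(0.841937 - (-0.901210))
       = 1.592852
Iteration 2:
  f(2.100000) = 0.841937
  f(1.592852) = 0.058378
  x_3 = 1.592852 - 0.058378×(1.592852 - 2.100000)/(0.058378 - 0.841937)
       = 1.555068
Iteration 3:
  f(1.592852) = 0.058378
  f(1.555068) = -0.003413
  x_4 = 1.555068 - (-0.003413)×(1.555068 - 1.592852)/(-0.003413 - 0.058378)
       = 1.557155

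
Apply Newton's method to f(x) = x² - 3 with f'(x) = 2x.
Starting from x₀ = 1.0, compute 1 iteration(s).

f(x) = x² - 3
f'(x) = 2x
x₀ = 1.0

Newton-Raphson formula: x_{n+1} = x_n - f(x_n)/f'(x_n)

Iteration 1:
  f(1.000000) = -2.000000
  f'(1.000000) = 2.000000
  x_1 = 1.000000 - (-2.000000)/2.000000 = 2.000000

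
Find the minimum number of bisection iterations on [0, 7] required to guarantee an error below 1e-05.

We need (b-a)/2^n ≤ 1e-05
(7 - 0)/2^n ≤ 1e-05
7/2^n ≤ 1e-05
2^n ≥ 700000
n ≥ log₂(700000) = 19.42
n ≥ 20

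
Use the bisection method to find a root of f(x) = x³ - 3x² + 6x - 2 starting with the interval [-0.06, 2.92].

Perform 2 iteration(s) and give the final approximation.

f(x) = x³ - 3x² + 6x - 2
Initial interval: [-0.06, 2.92]

Iteration 1:
  c_1 = (-0.060000 + 2.920000)/2 = 1.430000
  f(c_1) = f(1.430000) = 3.369507
  f(a) × f(c) < 0, new interval: [-0.060000, 1.430000]
Iteration 2:
  c_2 = (-0.060000 + 1.430000)/2 = 0.685000
  f(c_2) = f(0.685000) = 1.023744
  f(a) × f(c) < 0, new interval: [-0.060000, 0.685000]

After 2 iteration(s), the approximation is c_2 = 0.685000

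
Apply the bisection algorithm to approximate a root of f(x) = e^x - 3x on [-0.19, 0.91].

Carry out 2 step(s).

f(x) = e^x - 3x
Initial interval: [-0.19, 0.91]

Iteration 1:
  c_1 = (-0.190000 + 0.910000)/2 = 0.360000
  f(c_1) = f(0.360000) = 0.353329
  f(a) × f(c) ≥ 0, new interval: [0.360000, 0.910000]
Iteration 2:
  c_2 = (0.360000 + 0.910000)/2 = 0.635000
  f(c_2) = f(0.635000) = -0.017978
  f(a) × f(c) < 0, new interval: [0.360000, 0.635000]

After 2 iteration(s), the approximation is c_2 = 0.635000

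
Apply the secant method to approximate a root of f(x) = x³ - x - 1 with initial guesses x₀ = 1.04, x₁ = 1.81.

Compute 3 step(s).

f(x) = x³ - x - 1
x₀ = 1.04, x₁ = 1.81

Secant formula: x_{n+1} = x_n - f(x_n)(x_n - x_{n-1})/(f(x_n) - f(x_{n-1}))

Iteration 1:
  f(1.040000) = -0.915136
  f(1.810000) = 3.119741
  x_2 = 1.810000 - 3.119741×(1.810000 - 1.040000)/(3.119741 - (-0.915136))
       = 1.214641
Iteration 2:
  f(1.810000) = 3.119741
  f(1.214641) = -0.422617
  x_3 = 1.214641 - (-0.422617)×(1.214641 - 1.810000)/(-0.422617 - 3.119741)
       = 1.285670
Iteration 3:
  f(1.214641) = -0.422617
  f(1.285670) = -0.160527
  x_4 = 1.285670 - (-0.160527)×(1.285670 - 1.214641)/(-0.160527 - (-0.422617))
       = 1.329174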